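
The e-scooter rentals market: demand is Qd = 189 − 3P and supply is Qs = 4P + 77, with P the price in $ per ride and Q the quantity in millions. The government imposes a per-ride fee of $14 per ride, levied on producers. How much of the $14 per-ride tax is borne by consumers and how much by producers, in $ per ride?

Consumers bear $8 per ride; producers bear $6 per ride.

Without the tax, 189 − 3P = 4P + 77 gives 7P = 112, so P* = $16 and Q* = 141.
With the tax collected from producers, supply shifts: Qs = 4(P − 14) + 77.
Solving gives Q = 117 with consumers paying $24 and producers receiving $10 (the $14 wedge).
Burden on consumers: $8; on producers: $6. (They sum to $14.)
The less price-elastic side of the market bears the larger share of a per-unit tax.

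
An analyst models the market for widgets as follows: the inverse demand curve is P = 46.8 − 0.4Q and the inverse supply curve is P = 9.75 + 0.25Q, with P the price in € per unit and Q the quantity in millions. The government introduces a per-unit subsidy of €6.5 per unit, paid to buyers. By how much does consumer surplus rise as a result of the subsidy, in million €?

Consumer surplus rises by €248 million.

Inverting to Q(P) form: Qd = 117 − 2.5P; Qs = 4P − 39.
Before the subsidy: set 117 − 2.5P = 4P − 39 → P* = €24, Q* = 57.
With a per-unit subsidy paid to buyers, each effectively pays P − 6.5, so demand becomes Qd = 117 − 2.5(P − 6.5).
New equilibrium: buyers pay €20, suppliers receive €26.5, Q = 67. (Wedge: Pb − Ps = −6.5.)
ΔCS is the trapezoid between Q = 67 and Q = 57 of height €4: ½ · (57 + 67) · 4 = €248.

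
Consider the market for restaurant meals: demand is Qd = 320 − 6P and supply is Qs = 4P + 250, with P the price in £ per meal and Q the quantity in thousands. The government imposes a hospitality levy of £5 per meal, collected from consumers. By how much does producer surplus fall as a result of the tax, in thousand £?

Producer surplus falls by £816 thousand.

Without the tax, 320 − 6P = 4P + 250 gives 10P = 70, so P* = £7 and Q* = 278.
With the tax collected from consumers, demand (in seller-price terms) shifts: Qd = 320 − 6(P + 5).
New equilibrium: consumers pay £9, sellers receive £4, Q = 266. (Wedge: Pb − Ps = 5.)
ΔPS is the trapezoid between Q = 266 and Q = 278 of height £3: ½ · (278 + 266) · 3 = £816.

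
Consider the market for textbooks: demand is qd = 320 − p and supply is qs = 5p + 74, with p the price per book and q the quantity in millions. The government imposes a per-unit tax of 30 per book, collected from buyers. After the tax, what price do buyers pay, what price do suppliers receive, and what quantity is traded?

Buyers pay 66; suppliers receive 36; quantity = 254.

Before the tax: set 320 − p = 5p + 74 → p* = 41, q* = 279.
With the tax collected from buyers, demand (in seller-price terms) shifts: qd = 320 − (p + 30).
New equilibrium: buyers pay 66, suppliers receive 36, q = 254. (Wedge: pb − ps = 30.)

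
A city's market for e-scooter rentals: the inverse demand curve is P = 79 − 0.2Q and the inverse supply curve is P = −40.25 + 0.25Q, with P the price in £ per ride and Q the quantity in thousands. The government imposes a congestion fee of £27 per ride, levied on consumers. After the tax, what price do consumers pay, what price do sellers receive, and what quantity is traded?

Inverting to Q(P) form: Qd = 395 − 5P; Qs = 4P + 161.
Before the tax: set 395 − 5P = 4P + 161 → P* = £26, Q* = 265.
With the tax collected from consumers, demand (in seller-price terms) shifts: Qd = 395 − 5(P + 27).
New equilibrium: consumers pay £38, sellers receive £11, Q = 205. (Wedge: Pb − Ps = 27.)
The less price-elastic side of the market bears the larger share of a per-unit tax.

Consumers pay £38; sellers receive £11; quantity = 205.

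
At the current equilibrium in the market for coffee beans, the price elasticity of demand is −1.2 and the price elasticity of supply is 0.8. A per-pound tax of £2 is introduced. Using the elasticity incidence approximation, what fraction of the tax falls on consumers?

Consumers' share ≈ 0.4.

Incidence ratio: consumers' share ≈ εs / (εs + |εd|) = 0.8 / (0.8 + 1.2) = 0.4.
Supply is the less elastic side, so consumers bear the smaller share.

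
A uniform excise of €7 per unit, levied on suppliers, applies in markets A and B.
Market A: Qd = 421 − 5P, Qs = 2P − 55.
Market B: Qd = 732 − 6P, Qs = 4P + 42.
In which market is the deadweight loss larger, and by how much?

Market A: pre-tax P* = €68, Q* = 81; post-tax Q = 71; deadweight loss = €35.
Market B: pre-tax P* = €69, Q* = 318; post-tax Q = 301.2; deadweight loss = €58.8.
Difference: €35 vs €58.8 → market B is larger by €23.8.

Market B, by €23.8.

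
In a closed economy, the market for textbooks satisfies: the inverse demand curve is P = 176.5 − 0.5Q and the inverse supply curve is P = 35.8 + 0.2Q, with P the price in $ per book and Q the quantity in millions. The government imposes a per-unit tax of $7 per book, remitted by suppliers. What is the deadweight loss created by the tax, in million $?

Rewrite in direct form: Qd = 353 − 2P and Qs = 5P − 179.
Without the tax, 353 − 2P = 5P − 179 gives 7P = 532, so P* = $76 and Q* = 201.
With the tax collected from suppliers, supply shifts: Qs = 5(P − 7) − 179.
New equilibrium: consumers pay $81, suppliers receive $74, Q = 191. (Wedge: Pb − Ps = 7.)
Quantity falls by |ΔQ| = |201 − 191| = 10.
DWL = ½ · t · |ΔQ| = ½ · 7 · 10 = $35.

Deadweight loss = $35 million.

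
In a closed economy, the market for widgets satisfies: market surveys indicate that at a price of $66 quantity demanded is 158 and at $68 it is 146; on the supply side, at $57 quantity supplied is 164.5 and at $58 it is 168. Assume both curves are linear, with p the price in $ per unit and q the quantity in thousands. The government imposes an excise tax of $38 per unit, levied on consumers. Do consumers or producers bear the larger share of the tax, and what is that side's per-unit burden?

Producers bear the larger share: $24 per unit.

Demand slope: (146 − 158)/(68 − 66) = -6, so qd = 554 − 6p.
Supply slope: (168 − 164.5)/(58 − 57) = 3.5, so qs = 3.5p − 35.
Without the tax, 554 − 6p = 3.5p − 35 gives 9.5p = 589, so p* = $62 and q* = 182.
With the tax collected from consumers, demand (in seller-price terms) shifts: qd = 554 − 6(p + 38).
Solving gives q = 98 with consumers paying $76 and producers receiving $38 (the $38 wedge).
Per-unit burden: consumers $14, producers $24.
Producers take the larger share because supply is less price-elastic here (demand slope 6 vs supply slope 3.5).
The less price-elastic side of the market bears the larger share of a per-unit tax.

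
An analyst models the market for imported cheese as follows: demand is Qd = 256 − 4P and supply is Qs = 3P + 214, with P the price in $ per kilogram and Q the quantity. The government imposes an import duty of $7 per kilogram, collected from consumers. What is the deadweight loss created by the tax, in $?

Deadweight loss = $42.

Before the tax: set 256 − 4P = 3P + 214 → P* = $6, Q* = 232.
With the tax collected from consumers, demand (in seller-price terms) shifts: Qd = 256 − 4(P + 7).
Solving gives Q = 220 with consumers paying $9 and suppliers receiving $2 (the $7 wedge).
Quantity falls by |ΔQ| = |232 − 220| = 12.
DWL = ½ · t · |ΔQ| = ½ · 7 · 12 = $42.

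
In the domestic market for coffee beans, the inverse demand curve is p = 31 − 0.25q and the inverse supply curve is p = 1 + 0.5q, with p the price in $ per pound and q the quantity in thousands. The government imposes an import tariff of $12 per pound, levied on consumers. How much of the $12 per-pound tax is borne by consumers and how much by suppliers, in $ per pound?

Consumers bear $4 per pound; suppliers bear $8 per pound.

Rewrite in direct form: qd = 124 − 4p and qs = 2p − 2.
Before the tax: set 124 − 4p = 2p − 2 → p* = $21, q* = 40.
With the tax collected from consumers, demand (in seller-price terms) shifts: qd = 124 − 4(p + 12).
Solving gives q = 24 with consumers paying $25 and suppliers receiving $13 (the $12 wedge).
Burden on consumers: $4; on suppliers: $8. (They sum to $12.)
The less price-elastic side of the market bears the larger share of a per-unit tax.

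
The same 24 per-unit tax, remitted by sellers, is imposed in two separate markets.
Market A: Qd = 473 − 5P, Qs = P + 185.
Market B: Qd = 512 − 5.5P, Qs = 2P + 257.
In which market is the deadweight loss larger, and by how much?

Market B, by 182.4.

Market A: pre-tax P* = 48, Q* = 233; post-tax Q = 213; deadweight loss = 240.
Market B: pre-tax P* = 34, Q* = 325; post-tax Q = 289.8; deadweight loss = 422.4.
Difference: 240 vs 422.4 → market B is larger by 182.4.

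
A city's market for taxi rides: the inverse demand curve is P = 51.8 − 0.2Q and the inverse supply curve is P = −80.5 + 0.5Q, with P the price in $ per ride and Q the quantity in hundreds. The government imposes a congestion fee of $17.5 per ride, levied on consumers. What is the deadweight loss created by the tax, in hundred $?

Rewrite in direct form: Qd = 259 − 5P and Qs = 2P + 161.
Without the tax, 259 − 5P = 2P + 161 gives 7P = 98, so P* = $14 and Q* = 189.
With the tax collected from consumers, demand (in seller-price terms) shifts: Qd = 259 − 5(P + 17.5).
New equilibrium: consumers pay $19, sellers receive $1.5, Q = 164. (Wedge: Pb − Ps = 17.5.)
Quantity falls by |ΔQ| = |189 − 164| = 25.
DWL = ½ · t · |ΔQ| = ½ · 17.5 · 25 = $218.75.

Deadweight loss = $218.75 hundred.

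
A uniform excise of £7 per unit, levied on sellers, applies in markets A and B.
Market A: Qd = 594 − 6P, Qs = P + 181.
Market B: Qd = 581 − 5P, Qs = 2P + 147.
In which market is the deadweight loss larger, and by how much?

Market A: pre-tax P* = £59, Q* = 240; post-tax Q = 234; deadweight loss = £21.
Market B: pre-tax P* = £62, Q* = 271; post-tax Q = 261; deadweight loss = £35.
Difference: £21 vs £35 → market B is larger by £14.

Market B, by £14.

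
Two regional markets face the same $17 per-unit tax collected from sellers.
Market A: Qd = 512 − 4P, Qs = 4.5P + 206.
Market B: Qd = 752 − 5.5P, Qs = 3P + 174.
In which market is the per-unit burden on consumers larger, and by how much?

Market A: pre-tax P* = $36, Q* = 368; post-tax Q = 332; per-unit burden on consumers = $9.
Market B: pre-tax P* = $68, Q* = 378; post-tax Q = 345; per-unit burden on consumers = $6.
Difference: $9 vs $6 → market A is larger by $3.

Market A, by $3.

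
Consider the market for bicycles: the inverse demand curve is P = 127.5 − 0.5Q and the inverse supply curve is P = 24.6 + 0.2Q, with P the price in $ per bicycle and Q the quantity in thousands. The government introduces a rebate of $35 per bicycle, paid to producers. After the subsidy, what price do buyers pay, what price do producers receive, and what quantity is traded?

Rewrite in direct form: Qd = 255 − 2P and Qs = 5P − 123.
Before the subsidy: set 255 − 2P = 5P − 123 → P* = $54, Q* = 147.
With a per-unit subsidy paid to producers, each receives P + 35 per unit sold, so supply becomes Qs = 5(P + 35) − 123.
New equilibrium: buyers pay $29, producers receive $64, Q = 197. (Wedge: Pb − Ps = −35.)

Buyers pay $29; producers receive $64; quantity = 197.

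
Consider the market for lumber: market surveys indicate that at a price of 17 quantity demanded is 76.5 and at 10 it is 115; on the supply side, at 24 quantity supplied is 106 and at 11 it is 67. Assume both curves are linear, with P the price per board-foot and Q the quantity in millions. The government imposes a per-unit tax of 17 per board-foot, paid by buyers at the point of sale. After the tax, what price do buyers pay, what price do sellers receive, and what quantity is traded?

Buyers pay 22; sellers receive 5; quantity = 49.

Demand slope: (115 − 76.5)/(10 − 17) = -5.5, so Qd = 170 − 5.5P.
Supply slope: (67 − 106)/(11 − 24) = 3, so Qs = 3P + 34.
Before the tax: set 170 − 5.5P = 3P + 34 → P* = 16, Q* = 82.
With the tax collected from buyers, demand (in seller-price terms) shifts: Qd = 170 − 5.5(P + 17).
Solving gives Q = 49 with buyers paying 22 and sellers receiving 5 (the 17 wedge).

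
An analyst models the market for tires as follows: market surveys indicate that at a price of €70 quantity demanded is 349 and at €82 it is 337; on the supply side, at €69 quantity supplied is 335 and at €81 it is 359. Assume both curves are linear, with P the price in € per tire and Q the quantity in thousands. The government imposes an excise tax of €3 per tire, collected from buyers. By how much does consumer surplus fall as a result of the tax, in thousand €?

Consumer surplus falls by €688 thousand.

Demand slope: (337 − 349)/(82 − 70) = -1, so Qd = 419 − P.
Supply slope: (359 − 335)/(81 − 69) = 2, so Qs = 2P + 197.
Without the tax, 419 − P = 2P + 197 gives 3P = 222, so P* = €74 and Q* = 345.
With the tax collected from buyers, demand (in seller-price terms) shifts: Qd = 419 − (P + 3).
New equilibrium: buyers pay €76, sellers receive €73, Q = 343. (Wedge: Pb − Ps = 3.)
ΔCS is the trapezoid between Q = 343 and Q = 345 of height €2: ½ · (345 + 343) · 2 = €688.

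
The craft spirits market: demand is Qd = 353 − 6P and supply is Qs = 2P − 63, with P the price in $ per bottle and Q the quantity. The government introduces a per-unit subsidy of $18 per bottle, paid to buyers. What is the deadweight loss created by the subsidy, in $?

Without the subsidy, 353 − 6P = 2P − 63 gives 8P = 416, so P* = $52 and Q* = 41.
With a per-unit subsidy paid to buyers, each effectively pays P − 18, so demand becomes Qd = 353 − 6(P − 18).
Solving gives Q = 68 with buyers paying $47.5 and sellers receiving $65.5 (the $18 wedge).
Quantity rises by |ΔQ| = |41 − 68| = 27.
DWL = ½ · t · |ΔQ| = ½ · 18 · 27 = $243.

Deadweight loss = $243.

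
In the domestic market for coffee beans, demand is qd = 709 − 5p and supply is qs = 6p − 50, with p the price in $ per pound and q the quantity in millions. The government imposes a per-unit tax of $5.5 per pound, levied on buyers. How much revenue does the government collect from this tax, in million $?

Tax revenue = $1919.5 million.

Before the tax: set 709 − 5p = 6p − 50 → p* = $69, q* = 364.
With the tax collected from buyers, demand (in seller-price terms) shifts: qd = 709 − 5(p + 5.5).
New equilibrium: buyers pay $72, sellers receive $66.5, q = 349. (Wedge: pb − ps = 5.5.)
Revenue = t · Q = 5.5 · 349 = $1919.5.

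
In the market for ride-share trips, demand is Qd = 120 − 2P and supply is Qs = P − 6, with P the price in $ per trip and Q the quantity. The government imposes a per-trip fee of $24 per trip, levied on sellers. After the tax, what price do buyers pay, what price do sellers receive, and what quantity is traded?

Without the tax, 120 − 2P = P − 6 gives 3P = 126, so P* = $42 and Q* = 36.
With the tax collected from sellers, supply shifts: Qs = (P − 24) − 6.
Solving gives Q = 20 with buyers paying $50 and sellers receiving $26 (the $24 wedge).
The less price-elastic side of the market bears the larger share of a per-unit tax.

Buyers pay $50; sellers receive $26; quantity = 20.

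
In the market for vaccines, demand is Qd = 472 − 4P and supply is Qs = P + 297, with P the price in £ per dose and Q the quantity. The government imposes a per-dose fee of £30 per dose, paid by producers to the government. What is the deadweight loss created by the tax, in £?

Before the tax: set 472 − 4P = P + 297 → P* = £35, Q* = 332.
With the tax collected from producers, supply shifts: Qs = (P − 30) + 297.
New equilibrium: buyers pay £41, producers receive £11, Q = 308. (Wedge: Pb − Ps = 30.)
Quantity falls by |ΔQ| = |332 − 308| = 24.
DWL = ½ · t · |ΔQ| = ½ · 30 · 24 = £360.

Deadweight loss = £360.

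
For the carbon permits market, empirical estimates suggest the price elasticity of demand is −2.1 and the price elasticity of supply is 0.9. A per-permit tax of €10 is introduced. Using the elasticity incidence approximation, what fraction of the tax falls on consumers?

Incidence ratio: consumers' share ≈ εs / (εs + |εd|) = 0.9 / (0.9 + 2.1) = 0.3.
Supply is the less elastic side, so consumers bear the smaller share.

Consumers' share ≈ 0.3.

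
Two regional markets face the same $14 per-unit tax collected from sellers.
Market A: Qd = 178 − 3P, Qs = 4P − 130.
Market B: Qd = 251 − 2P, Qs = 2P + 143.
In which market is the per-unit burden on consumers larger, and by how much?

Market A, by $1.

Market A: pre-tax P* = $44, Q* = 46; post-tax Q = 22; per-unit burden on consumers = $8.
Market B: pre-tax P* = $27, Q* = 197; post-tax Q = 183; per-unit burden on consumers = $7.
Difference: $8 vs $7 → market A is larger by $1.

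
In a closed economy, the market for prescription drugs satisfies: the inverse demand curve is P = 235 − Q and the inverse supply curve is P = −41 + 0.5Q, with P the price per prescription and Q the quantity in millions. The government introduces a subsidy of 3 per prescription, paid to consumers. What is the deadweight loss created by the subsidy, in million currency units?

Deadweight loss = 3 million.

Inverting to Q(P) form: Qd = 235 − P; Qs = 2P + 82.
Before the subsidy: set 235 − P = 2P + 82 → P* = 51, Q* = 184.
With a per-unit subsidy paid to consumers, each effectively pays P − 3, so demand becomes Qd = 235 − (P − 3).
Solving gives Q = 186 with consumers paying 49 and sellers receiving 52 (the 3 wedge).
Quantity rises by |ΔQ| = |184 − 186| = 2.
DWL = ½ · t · |ΔQ| = ½ · 3 · 2 = 3.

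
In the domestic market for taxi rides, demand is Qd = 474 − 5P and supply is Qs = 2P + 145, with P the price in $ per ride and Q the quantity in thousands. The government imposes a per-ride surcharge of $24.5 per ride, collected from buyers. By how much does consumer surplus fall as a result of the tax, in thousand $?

Without the tax, 474 − 5P = 2P + 145 gives 7P = 329, so P* = $47 and Q* = 239.
With the tax collected from buyers, demand (in seller-price terms) shifts: Qd = 474 − 5(P + 24.5).
New equilibrium: buyers pay $54, suppliers receive $29.5, Q = 204. (Wedge: Pb − Ps = 24.5.)
ΔCS is the trapezoid between Q = 204 and Q = 239 of height $7: ½ · (239 + 204) · 7 = $1550.5.

Consumer surplus falls by $1550.5 thousand.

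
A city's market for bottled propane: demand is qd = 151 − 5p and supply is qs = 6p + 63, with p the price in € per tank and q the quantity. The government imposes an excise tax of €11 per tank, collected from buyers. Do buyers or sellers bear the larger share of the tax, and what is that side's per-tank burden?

Before the tax: set 151 − 5p = 6p + 63 → p* = €8, q* = 111.
With the tax collected from buyers, demand (in seller-price terms) shifts: qd = 151 − 5(p + 11).
Solving gives q = 81 with buyers paying €14 and sellers receiving €3 (the €11 wedge).
Per-tank burden: buyers €6, sellers €5.
Buyers take the larger share because demand is less price-elastic here (demand slope 5 vs supply slope 6).
The less price-elastic side of the market bears the larger share of a per-unit tax.

Buyers bear the larger share: €6 per tank.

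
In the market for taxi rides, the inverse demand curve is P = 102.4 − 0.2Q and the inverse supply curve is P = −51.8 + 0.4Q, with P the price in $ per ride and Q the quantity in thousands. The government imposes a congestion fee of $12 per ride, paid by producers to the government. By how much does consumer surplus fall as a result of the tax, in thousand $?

Consumer surplus falls by $988 thousand.

Rewrite in direct form: Qd = 512 − 5P and Qs = 2.5P + 129.5.
Before the tax: set 512 − 5P = 2.5P + 129.5 → P* = $51, Q* = 257.
With the tax collected from producers, supply shifts: Qs = 2.5(P − 12) + 129.5.
New equilibrium: buyers pay $55, producers receive $43, Q = 237. (Wedge: Pb − Ps = 12.)
ΔCS is the trapezoid between Q = 237 and Q = 257 of height $4: ½ · (257 + 237) · 4 = $988.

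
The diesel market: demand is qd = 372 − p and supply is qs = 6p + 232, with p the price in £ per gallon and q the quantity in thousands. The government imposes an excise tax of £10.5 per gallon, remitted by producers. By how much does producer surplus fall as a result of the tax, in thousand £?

Producer surplus falls by £521.25 thousand.

Before the tax: set 372 − p = 6p + 232 → p* = £20, q* = 352.
With the tax collected from producers, supply shifts: qs = 6(p − 10.5) + 232.
Solving gives q = 343 with consumers paying £29 and producers receiving £18.5 (the £10.5 wedge).
ΔPS is the trapezoid between Q = 343 and Q = 352 of height £1.5: ½ · (352 + 343) · 1.5 = £521.25.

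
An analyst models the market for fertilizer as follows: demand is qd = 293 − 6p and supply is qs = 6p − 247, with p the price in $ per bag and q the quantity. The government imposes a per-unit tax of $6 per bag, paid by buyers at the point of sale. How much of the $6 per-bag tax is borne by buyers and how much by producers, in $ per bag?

Buyers bear $3 per bag; producers bear $3 per bag.

Before the tax: set 293 − 6p = 6p − 247 → p* = $45, q* = 23.
With the tax collected from buyers, demand (in seller-price terms) shifts: qd = 293 − 6(p + 6).
Solving gives q = 5 with buyers paying $48 and producers receiving $42 (the $6 wedge).
Burden on buyers: $3; on producers: $3. (They sum to $6.)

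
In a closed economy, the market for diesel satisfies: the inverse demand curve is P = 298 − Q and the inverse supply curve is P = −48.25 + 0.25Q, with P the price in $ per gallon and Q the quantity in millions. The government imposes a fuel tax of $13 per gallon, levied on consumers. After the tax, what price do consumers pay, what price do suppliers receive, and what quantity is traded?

Consumers pay $31.4; suppliers receive $18.4; quantity = 266.6.

Rewrite in direct form: Qd = 298 − P and Qs = 4P + 193.
Before the tax: set 298 − P = 4P + 193 → P* = $21, Q* = 277.
With the tax collected from consumers, demand (in seller-price terms) shifts: Qd = 298 − (P + 13).
Solving gives Q = 266.6 with consumers paying $31.4 and suppliers receiving $18.4 (the $13 wedge).
The less price-elastic side of the market bears the larger share of a per-unit tax.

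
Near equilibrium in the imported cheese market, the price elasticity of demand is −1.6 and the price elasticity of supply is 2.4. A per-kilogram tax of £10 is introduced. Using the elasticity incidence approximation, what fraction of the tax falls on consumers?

Incidence ratio: consumers' share ≈ εs / (εs + |εd|) = 2.4 / (2.4 + 1.6) = 0.6.
Supply is the more elastic side, so consumers bear the larger share.

Consumers' share ≈ 0.6.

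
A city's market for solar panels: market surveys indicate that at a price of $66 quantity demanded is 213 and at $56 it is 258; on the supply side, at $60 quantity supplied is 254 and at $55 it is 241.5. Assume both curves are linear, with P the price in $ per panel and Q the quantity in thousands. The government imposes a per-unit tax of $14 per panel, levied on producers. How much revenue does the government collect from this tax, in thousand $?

Demand slope: (258 − 213)/(56 − 66) = -4.5, so Qd = 510 − 4.5P.
Supply slope: (241.5 − 254)/(55 − 60) = 2.5, so Qs = 2.5P + 104.
Before the tax: set 510 − 4.5P = 2.5P + 104 → P* = $58, Q* = 249.
With the tax collected from producers, supply shifts: Qs = 2.5(P − 14) + 104.
New equilibrium: buyers pay $63, producers receive $49, Q = 226.5. (Wedge: Pb − Ps = 14.)
Revenue = t · Q = 14 · 226.5 = $3171.

Tax revenue = $3171 thousand.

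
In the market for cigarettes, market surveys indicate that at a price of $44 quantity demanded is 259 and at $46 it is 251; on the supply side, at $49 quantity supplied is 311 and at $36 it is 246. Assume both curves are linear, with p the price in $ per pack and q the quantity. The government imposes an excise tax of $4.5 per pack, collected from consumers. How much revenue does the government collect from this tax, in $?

Demand slope: (251 − 259)/(46 − 44) = -4, so qd = 435 − 4p.
Supply slope: (246 − 311)/(36 − 49) = 5, so qs = 5p + 66.
Without the tax, 435 − 4p = 5p + 66 gives 9p = 369, so p* = $41 and q* = 271.
With the tax collected from consumers, demand (in seller-price terms) shifts: qd = 435 − 4(p + 4.5).
Solving gives q = 261 with consumers paying $43.5 and sellers receiving $39 (the $4.5 wedge).
Revenue = t · Q = 4.5 · 261 = $1174.5.

Tax revenue = $1174.5.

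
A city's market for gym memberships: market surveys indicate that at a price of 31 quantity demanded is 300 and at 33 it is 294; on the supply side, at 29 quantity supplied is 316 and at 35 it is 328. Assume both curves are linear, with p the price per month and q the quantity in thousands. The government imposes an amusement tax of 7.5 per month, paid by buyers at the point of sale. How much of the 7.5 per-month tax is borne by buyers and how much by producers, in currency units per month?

Buyers bear 3 per month; producers bear 4.5 per month.

Demand slope: (294 − 300)/(33 − 31) = -3, so qd = 393 − 3p.
Supply slope: (328 − 316)/(35 − 29) = 2, so qs = 2p + 258.
Without the tax, 393 − 3p = 2p + 258 gives 5p = 135, so p* = 27 and q* = 312.
With the tax collected from buyers, demand (in seller-price terms) shifts: qd = 393 − 3(p + 7.5).
Solving gives q = 303 with buyers paying 30 and producers receiving 22.5 (the 7.5 wedge).
Burden on buyers: 3; on producers: 4.5. (They sum to 7.5.)
The less price-elastic side of the market bears the larger share of a per-unit tax.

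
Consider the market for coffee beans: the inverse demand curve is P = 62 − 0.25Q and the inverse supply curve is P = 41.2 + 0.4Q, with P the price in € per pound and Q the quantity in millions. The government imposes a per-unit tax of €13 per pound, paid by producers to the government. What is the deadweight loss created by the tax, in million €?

Deadweight loss = €130 million.

Inverting to Q(P) form: Qd = 248 − 4P; Qs = 2.5P − 103.
Before the tax: set 248 − 4P = 2.5P − 103 → P* = €54, Q* = 32.
With the tax collected from producers, supply shifts: Qs = 2.5(P − 13) − 103.
Solving gives Q = 12 with buyers paying €59 and producers receiving €46 (the €13 wedge).
Quantity falls by |ΔQ| = |32 − 12| = 20.
DWL = ½ · t · |ΔQ| = ½ · 13 · 20 = €130.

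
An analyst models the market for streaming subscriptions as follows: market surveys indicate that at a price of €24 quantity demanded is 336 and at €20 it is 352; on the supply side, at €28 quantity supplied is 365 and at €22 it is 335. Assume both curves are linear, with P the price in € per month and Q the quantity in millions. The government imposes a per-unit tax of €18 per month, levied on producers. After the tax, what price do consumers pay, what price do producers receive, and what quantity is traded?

Consumers pay €33; producers receive €15; quantity = 300.

Demand slope: (352 − 336)/(20 − 24) = -4, so Qd = 432 − 4P.
Supply slope: (335 − 365)/(22 − 28) = 5, so Qs = 5P + 225.
Without the tax, 432 − 4P = 5P + 225 gives 9P = 207, so P* = €23 and Q* = 340.
With the tax collected from producers, supply shifts: Qs = 5(P − 18) + 225.
New equilibrium: consumers pay €33, producers receive €15, Q = 300. (Wedge: Pb − Ps = 18.)
The less price-elastic side of the market bears the larger share of a per-unit tax.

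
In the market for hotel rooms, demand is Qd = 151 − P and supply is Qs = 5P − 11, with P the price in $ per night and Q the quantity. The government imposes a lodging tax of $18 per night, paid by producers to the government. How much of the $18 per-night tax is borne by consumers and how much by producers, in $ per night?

Consumers bear $15 per night; producers bear $3 per night.

Without the tax, 151 − P = 5P − 11 gives 6P = 162, so P* = $27 and Q* = 124.
With the tax collected from producers, supply shifts: Qs = 5(P − 18) − 11.
New equilibrium: consumers pay $42, producers receive $24, Q = 109. (Wedge: Pb − Ps = 18.)
Burden on consumers: $15; on producers: $3. (They sum to $18.)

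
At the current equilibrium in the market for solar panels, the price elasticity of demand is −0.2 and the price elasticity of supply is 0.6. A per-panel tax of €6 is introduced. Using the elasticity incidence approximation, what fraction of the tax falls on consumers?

Consumers' share ≈ 0.75.

Incidence ratio: consumers' share ≈ εs / (εs + |εd|) = 0.6 / (0.6 + 0.2) = 0.75.
Supply is the more elastic side, so consumers bear the larger share.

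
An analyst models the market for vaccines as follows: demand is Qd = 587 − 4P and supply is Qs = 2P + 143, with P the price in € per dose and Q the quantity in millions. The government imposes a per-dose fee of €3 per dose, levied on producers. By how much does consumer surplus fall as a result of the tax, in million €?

Without the tax, 587 − 4P = 2P + 143 gives 6P = 444, so P* = €74 and Q* = 291.
With the tax collected from producers, supply shifts: Qs = 2(P − 3) + 143.
Solving gives Q = 287 with buyers paying €75 and producers receiving €72 (the €3 wedge).
ΔCS is the trapezoid between Q = 287 and Q = 291 of height €1: ½ · (291 + 287) · 1 = €289.

Consumer surplus falls by €289 million.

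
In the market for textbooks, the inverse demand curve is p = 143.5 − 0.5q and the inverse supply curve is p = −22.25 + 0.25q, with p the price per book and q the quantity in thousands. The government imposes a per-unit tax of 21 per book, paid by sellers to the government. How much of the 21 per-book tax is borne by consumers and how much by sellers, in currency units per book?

Inverting to q(p) form: qd = 287 − 2p; qs = 4p + 89.
Without the tax, 287 − 2p = 4p + 89 gives 6p = 198, so p* = 33 and q* = 221.
With the tax collected from sellers, supply shifts: qs = 4(p − 21) + 89.
New equilibrium: consumers pay 47, sellers receive 26, q = 193. (Wedge: pb − ps = 21.)
Burden on consumers: 14; on sellers: 7. (They sum to 21.)
The less price-elastic side of the market bears the larger share of a per-unit tax.

Consumers bear 14 per book; sellers bear 7 per book.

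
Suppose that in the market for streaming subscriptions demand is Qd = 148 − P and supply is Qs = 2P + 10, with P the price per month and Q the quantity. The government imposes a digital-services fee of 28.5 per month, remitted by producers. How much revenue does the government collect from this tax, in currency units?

Tax revenue = 2365.5.

Without the tax, 148 − P = 2P + 10 gives 3P = 138, so P* = 46 and Q* = 102.
With the tax collected from producers, supply shifts: Qs = 2(P − 28.5) + 10.
New equilibrium: buyers pay 65, producers receive 36.5, Q = 83. (Wedge: Pb − Ps = 28.5.)
Revenue = t · Q = 28.5 · 83 = 2365.5.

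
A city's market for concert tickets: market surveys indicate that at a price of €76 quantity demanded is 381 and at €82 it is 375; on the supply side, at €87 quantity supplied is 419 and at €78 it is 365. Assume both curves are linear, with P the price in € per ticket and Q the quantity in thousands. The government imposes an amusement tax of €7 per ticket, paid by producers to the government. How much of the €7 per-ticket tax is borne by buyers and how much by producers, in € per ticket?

Buyers bear €6 per ticket; producers bear €1 per ticket.

Demand slope: (375 − 381)/(82 − 76) = -1, so Qd = 457 − P.
Supply slope: (365 − 419)/(78 − 87) = 6, so Qs = 6P − 103.
Without the tax, 457 − P = 6P − 103 gives 7P = 560, so P* = €80 and Q* = 377.
With the tax collected from producers, supply shifts: Qs = 6(P − 7) − 103.
New equilibrium: buyers pay €86, producers receive €79, Q = 371. (Wedge: Pb − Ps = 7.)
Burden on buyers: €6; on producers: €1. (They sum to €7.)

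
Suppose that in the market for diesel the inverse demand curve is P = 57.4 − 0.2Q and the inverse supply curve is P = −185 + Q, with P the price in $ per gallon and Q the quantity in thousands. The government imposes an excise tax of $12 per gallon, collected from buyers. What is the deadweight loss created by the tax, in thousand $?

Rewrite in direct form: Qd = 287 − 5P and Qs = P + 185.
Before the tax: set 287 − 5P = P + 185 → P* = $17, Q* = 202.
With the tax collected from buyers, demand (in seller-price terms) shifts: Qd = 287 − 5(P + 12).
Solving gives Q = 192 with buyers paying $19 and suppliers receiving $7 (the $12 wedge).
Quantity falls by |ΔQ| = |202 − 192| = 10.
DWL = ½ · t · |ΔQ| = ½ · 12 · 10 = $60.

Deadweight loss = $60 thousand.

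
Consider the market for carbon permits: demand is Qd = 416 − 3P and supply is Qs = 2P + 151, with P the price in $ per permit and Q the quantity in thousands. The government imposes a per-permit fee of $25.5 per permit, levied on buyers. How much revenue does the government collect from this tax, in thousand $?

Tax revenue = $5773.2 thousand.

Before the tax: set 416 − 3P = 2P + 151 → P* = $53, Q* = 257.
With the tax collected from buyers, demand (in seller-price terms) shifts: Qd = 416 − 3(P + 25.5).
Solving gives Q = 226.4 with buyers paying $63.2 and sellers receiving $37.7 (the $25.5 wedge).
Revenue = t · Q = 25.5 · 226.4 = $5773.2.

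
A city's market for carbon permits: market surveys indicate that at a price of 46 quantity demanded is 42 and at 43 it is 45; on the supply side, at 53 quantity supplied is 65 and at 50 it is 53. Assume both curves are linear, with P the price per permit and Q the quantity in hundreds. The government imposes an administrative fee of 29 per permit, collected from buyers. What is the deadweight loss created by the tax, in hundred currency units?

Demand slope: (45 − 42)/(43 − 46) = -1, so Qd = 88 − P.
Supply slope: (53 − 65)/(50 − 53) = 4, so Qs = 4P − 147.
Before the tax: set 88 − P = 4P − 147 → P* = 47, Q* = 41.
With the tax collected from buyers, demand (in seller-price terms) shifts: Qd = 88 − (P + 29).
Solving gives Q = 17.8 with buyers paying 70.2 and suppliers receiving 41.2 (the 29 wedge).
Quantity falls by |ΔQ| = |41 − 17.8| = 23.2.
DWL = ½ · t · |ΔQ| = ½ · 29 · 23.2 = 336.4.

Deadweight loss = 336.4 hundred.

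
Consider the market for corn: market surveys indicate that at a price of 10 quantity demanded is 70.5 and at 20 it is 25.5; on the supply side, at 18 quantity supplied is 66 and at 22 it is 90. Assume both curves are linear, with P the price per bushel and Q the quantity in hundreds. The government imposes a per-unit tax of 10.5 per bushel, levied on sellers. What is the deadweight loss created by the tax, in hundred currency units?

Deadweight loss = 141.75 hundred.

Demand slope: (25.5 − 70.5)/(20 − 10) = -4.5, so Qd = 115.5 − 4.5P.
Supply slope: (90 − 66)/(22 − 18) = 6, so Qs = 6P − 42.
Before the tax: set 115.5 − 4.5P = 6P − 42 → P* = 15, Q* = 48.
With the tax collected from sellers, supply shifts: Qs = 6(P − 10.5) − 42.
New equilibrium: consumers pay 21, sellers receive 10.5, Q = 21. (Wedge: Pb − Ps = 10.5.)
Quantity falls by |ΔQ| = |48 − 21| = 27.
DWL = ½ · t · |ΔQ| = ½ · 10.5 · 27 = 141.75.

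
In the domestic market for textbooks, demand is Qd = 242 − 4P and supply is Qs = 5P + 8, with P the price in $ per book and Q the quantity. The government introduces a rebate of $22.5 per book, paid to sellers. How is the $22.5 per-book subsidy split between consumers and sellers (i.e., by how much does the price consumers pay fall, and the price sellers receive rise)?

Without the subsidy, 242 − 4P = 5P + 8 gives 9P = 234, so P* = $26 and Q* = 138.
With a per-unit subsidy paid to sellers, each receives P + 22.5 per unit sold, so supply becomes Qs = 5(P + 22.5) + 8.
New equilibrium: consumers pay $13.5, sellers receive $36, Q = 188. (Wedge: Pb − Ps = −22.5.)
Gain to consumers: $12.5; to sellers: $10. (They sum to $22.5.)

Consumers gain $12.5 per book; sellers gain $10 per book.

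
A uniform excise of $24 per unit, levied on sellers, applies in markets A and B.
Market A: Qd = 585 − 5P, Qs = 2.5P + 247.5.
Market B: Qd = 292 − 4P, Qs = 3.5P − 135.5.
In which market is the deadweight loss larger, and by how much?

Market B, by $57.6.

Market A: pre-tax P* = $45, Q* = 360; post-tax Q = 320; deadweight loss = $480.
Market B: pre-tax P* = $57, Q* = 64; post-tax Q = 19.2; deadweight loss = $537.6.
Difference: $480 vs $537.6 → market B is larger by $57.6.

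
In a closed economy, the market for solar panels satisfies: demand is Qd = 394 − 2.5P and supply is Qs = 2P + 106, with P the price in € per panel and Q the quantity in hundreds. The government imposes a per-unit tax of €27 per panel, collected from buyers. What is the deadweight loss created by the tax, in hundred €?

Without the tax, 394 − 2.5P = 2P + 106 gives 4.5P = 288, so P* = €64 and Q* = 234.
With the tax collected from buyers, demand (in seller-price terms) shifts: Qd = 394 − 2.5(P + 27).
Solving gives Q = 204 with buyers paying €76 and producers receiving €49 (the €27 wedge).
Quantity falls by |ΔQ| = |234 − 204| = 30.
DWL = ½ · t · |ΔQ| = ½ · 27 · 30 = €405.

Deadweight loss = €405 hundred.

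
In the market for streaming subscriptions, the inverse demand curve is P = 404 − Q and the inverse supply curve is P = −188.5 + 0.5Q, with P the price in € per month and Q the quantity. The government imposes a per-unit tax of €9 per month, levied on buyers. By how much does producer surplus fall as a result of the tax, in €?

Rewrite in direct form: Qd = 404 − P and Qs = 2P + 377.
Before the tax: set 404 − P = 2P + 377 → P* = €9, Q* = 395.
With the tax collected from buyers, demand (in seller-price terms) shifts: Qd = 404 − (P + 9).
Solving gives Q = 389 with buyers paying €15 and producers receiving €6 (the €9 wedge).
ΔPS is the trapezoid between Q = 389 and Q = 395 of height €3: ½ · (395 + 389) · 3 = €1176.

Producer surplus falls by €1176.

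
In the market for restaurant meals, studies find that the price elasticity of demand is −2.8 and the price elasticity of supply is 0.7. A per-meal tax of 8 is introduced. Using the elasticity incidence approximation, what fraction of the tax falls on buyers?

Incidence ratio: buyers' share ≈ εs / (εs + |εd|) = 0.7 / (0.7 + 2.8) = 0.2.
Supply is the less elastic side, so buyers bear the smaller share.

Buyers' share ≈ 0.2.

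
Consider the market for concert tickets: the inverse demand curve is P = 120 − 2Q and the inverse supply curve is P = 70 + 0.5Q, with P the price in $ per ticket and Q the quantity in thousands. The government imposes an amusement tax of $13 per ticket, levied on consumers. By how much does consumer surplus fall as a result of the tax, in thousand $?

Consumer surplus falls by $180.96 thousand.

Rewrite in direct form: Qd = 60 − 0.5P and Qs = 2P − 140.
Before the tax: set 60 − 0.5P = 2P − 140 → P* = $80, Q* = 20.
With the tax collected from consumers, demand (in seller-price terms) shifts: Qd = 60 − 0.5(P + 13).
New equilibrium: consumers pay $90.4, producers receive $77.4, Q = 14.8. (Wedge: Pb − Ps = 13.)
ΔCS is the trapezoid between Q = 14.8 and Q = 20 of height $10.4: ½ · (20 + 14.8) · 10.4 = $180.96.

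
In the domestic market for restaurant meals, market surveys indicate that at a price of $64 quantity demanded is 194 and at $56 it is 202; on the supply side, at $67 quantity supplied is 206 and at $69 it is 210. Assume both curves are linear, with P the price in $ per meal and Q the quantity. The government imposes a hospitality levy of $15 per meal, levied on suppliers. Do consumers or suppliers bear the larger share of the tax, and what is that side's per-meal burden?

Demand slope: (202 − 194)/(56 − 64) = -1, so Qd = 258 − P.
Supply slope: (210 − 206)/(69 − 67) = 2, so Qs = 2P + 72.
Before the tax: set 258 − P = 2P + 72 → P* = $62, Q* = 196.
With the tax collected from suppliers, supply shifts: Qs = 2(P − 15) + 72.
New equilibrium: consumers pay $72, suppliers receive $57, Q = 186. (Wedge: Pb − Ps = 15.)
Per-meal burden: consumers $10, suppliers $5.
Consumers take the larger share because demand is less price-elastic here (demand slope 1 vs supply slope 2).

Consumers bear the larger share: $10 per meal.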